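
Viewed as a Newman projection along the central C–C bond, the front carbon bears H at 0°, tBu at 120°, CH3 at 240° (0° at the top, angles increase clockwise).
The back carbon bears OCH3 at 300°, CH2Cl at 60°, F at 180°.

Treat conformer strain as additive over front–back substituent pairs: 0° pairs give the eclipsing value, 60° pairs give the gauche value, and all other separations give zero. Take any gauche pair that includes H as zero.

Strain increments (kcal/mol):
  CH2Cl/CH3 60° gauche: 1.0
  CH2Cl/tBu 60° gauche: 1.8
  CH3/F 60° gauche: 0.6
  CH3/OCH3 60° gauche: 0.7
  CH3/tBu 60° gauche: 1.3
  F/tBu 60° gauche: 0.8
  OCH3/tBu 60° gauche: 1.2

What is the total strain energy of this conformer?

3.9 kcal/mol

This conformer (staggered): tBu(120°)/CH2Cl(60°) gauche 1.8; tBu(120°)/F(180°) gauche 0.8; CH3(240°)/OCH3(300°) gauche 0.7; CH3(240°)/F(180°) gauche 0.6 → 3.9 kcal/mol.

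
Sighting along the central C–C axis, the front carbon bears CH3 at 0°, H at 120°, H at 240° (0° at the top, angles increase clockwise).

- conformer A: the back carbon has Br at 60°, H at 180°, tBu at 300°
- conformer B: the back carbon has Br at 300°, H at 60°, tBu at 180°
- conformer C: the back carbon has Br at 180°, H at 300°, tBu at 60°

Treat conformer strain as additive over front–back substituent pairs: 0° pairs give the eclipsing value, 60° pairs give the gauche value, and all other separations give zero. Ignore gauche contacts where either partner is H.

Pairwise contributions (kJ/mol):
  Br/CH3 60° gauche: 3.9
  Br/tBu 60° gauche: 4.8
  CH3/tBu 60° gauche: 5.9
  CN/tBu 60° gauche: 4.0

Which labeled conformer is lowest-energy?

B

A (staggered): CH3–Br gauche, CH3–tBu gauche; 3.9 + 5.9 = 9.8 kJ/mol.
B (staggered): CH3–Br gauche; 3.9 = 3.9 kJ/mol.
C (staggered): CH3–tBu gauche; 5.9 = 5.9 kJ/mol.
B has the lowest total (3.9 kJ/mol).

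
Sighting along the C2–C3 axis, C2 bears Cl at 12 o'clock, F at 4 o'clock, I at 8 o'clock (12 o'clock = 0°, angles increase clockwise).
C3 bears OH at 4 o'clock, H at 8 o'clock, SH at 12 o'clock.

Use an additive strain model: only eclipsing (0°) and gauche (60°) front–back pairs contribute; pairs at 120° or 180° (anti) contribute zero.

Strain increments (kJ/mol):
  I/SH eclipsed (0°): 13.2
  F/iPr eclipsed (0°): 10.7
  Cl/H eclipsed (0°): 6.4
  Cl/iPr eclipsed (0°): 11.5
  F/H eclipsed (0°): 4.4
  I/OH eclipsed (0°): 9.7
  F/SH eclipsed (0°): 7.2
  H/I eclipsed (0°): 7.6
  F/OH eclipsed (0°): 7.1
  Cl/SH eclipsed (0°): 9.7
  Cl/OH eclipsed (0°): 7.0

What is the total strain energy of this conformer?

24.4 kJ/mol

This conformer (eclipsed): Cl–SH eclipsed, F–OH eclipsed, I–H eclipsed; 9.7 + 7.1 + 7.6 = 24.4 kJ/mol.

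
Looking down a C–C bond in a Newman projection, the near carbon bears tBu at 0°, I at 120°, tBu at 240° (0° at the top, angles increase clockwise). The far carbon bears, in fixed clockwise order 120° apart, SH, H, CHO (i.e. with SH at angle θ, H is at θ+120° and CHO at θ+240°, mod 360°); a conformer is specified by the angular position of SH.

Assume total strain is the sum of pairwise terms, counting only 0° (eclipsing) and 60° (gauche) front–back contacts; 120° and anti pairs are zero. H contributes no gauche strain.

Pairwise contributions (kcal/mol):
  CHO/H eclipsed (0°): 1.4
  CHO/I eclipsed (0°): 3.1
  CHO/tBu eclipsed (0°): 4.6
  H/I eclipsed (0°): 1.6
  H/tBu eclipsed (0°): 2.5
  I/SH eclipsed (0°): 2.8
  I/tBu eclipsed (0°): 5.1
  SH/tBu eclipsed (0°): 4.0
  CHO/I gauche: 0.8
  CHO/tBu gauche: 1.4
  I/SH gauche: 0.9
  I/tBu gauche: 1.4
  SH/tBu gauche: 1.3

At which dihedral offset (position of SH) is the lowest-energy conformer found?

SH at 0° is eclipsed. tBu at 0° is eclipsed with SH at 0° (4.0); I at 120° is eclipsed with H at 120° (1.6); tBu at 240° is eclipsed with CHO at 240° (4.6). Total 10.2 kcal/mol.
SH at 60° is staggered. tBu at 0° is gauche with SH at 60° (1.3); tBu at 0° is gauche with CHO at 300° (1.4); I at 120° is gauche with SH at 60° (0.9); tBu at 240° is gauche with CHO at 300° (1.4). Total 5.0 kcal/mol.
SH at 120° is eclipsed. tBu at 0° is eclipsed with CHO at 0° (4.6); I at 120° is eclipsed with SH at 120° (2.8); tBu at 240° is eclipsed with H at 240° (2.5). Total 9.9 kcal/mol.
SH at 180° is staggered. tBu at 0° is gauche with CHO at 60° (1.4); I at 120° is gauche with SH at 180° (0.9); I at 120° is gauche with CHO at 60° (0.8); tBu at 240° is gauche with SH at 180° (1.3). Total 4.4 kcal/mol.
SH at 240° is eclipsed. tBu at 0° is eclipsed with H at 0° (2.5); I at 120° is eclipsed with CHO at 120° (3.1); tBu at 240° is eclipsed with SH at 240° (4.0). Total 9.6 kcal/mol.
SH at 300° is staggered. tBu at 0° is gauche with SH at 300° (1.3); I at 120° is gauche with CHO at 180° (0.8); tBu at 240° is gauche with SH at 300° (1.3); tBu at 240° is gauche with CHO at 180° (1.4). Total 4.8 kcal/mol.
The minimum (4.4 kcal/mol) occurs with SH at 180°.

180°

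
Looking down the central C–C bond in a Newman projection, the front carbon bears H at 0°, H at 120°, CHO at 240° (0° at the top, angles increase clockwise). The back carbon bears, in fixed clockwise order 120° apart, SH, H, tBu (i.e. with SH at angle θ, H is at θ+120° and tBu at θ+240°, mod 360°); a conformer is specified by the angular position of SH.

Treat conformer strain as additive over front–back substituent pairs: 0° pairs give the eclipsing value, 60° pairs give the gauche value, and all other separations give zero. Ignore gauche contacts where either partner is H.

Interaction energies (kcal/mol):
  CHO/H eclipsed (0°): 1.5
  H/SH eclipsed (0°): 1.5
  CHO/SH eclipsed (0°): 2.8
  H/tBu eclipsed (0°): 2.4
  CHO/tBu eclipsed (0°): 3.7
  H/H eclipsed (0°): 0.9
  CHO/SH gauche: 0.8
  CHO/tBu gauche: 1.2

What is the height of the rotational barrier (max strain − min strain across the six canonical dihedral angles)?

5.3 kcal/mol

SH at 0° (eclipsed): H(0°)/SH(0°) eclipsed 1.5; H(120°)/H(120°) eclipsed 0.9; CHO(240°)/tBu(240°) eclipsed 3.7 → 6.1 kcal/mol.
SH at 60° (staggered): CHO(240°)/tBu(300°) gauche 1.2 → 1.2 kcal/mol.
SH at 120° (eclipsed): H(0°)/tBu(0°) eclipsed 2.4; H(120°)/SH(120°) eclipsed 1.5; CHO(240°)/H(240°) eclipsed 1.5 → 5.4 kcal/mol.
SH at 180° (staggered): CHO(240°)/SH(180°) gauche 0.8 → 0.8 kcal/mol.
SH at 240° (eclipsed): H(0°)/H(0°) eclipsed 0.9; H(120°)/tBu(120°) eclipsed 2.4; CHO(240°)/SH(240°) eclipsed 2.8 → 6.1 kcal/mol.
SH at 300° (staggered): CHO(240°)/SH(300°) gauche 0.8; CHO(240°)/tBu(180°) gauche 1.2 → 2.0 kcal/mol.
Max at 0° (6.1 kcal/mol), min at 180° (0.8 kcal/mol); barrier = 5.3 kcal/mol.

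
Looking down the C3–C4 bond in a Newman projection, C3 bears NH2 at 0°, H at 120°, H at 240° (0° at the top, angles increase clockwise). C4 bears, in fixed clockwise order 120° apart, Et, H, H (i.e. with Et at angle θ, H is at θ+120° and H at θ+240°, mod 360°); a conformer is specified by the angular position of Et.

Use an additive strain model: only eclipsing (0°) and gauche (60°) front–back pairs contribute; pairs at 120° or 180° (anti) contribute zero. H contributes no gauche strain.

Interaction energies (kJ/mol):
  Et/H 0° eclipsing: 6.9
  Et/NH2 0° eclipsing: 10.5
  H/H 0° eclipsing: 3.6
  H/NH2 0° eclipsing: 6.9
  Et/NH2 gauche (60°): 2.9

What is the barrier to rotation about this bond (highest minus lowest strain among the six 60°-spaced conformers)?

Et at 0° (eclipsed): NH2(0°)/Et(0°) eclipsed 10.5; H(120°)/H(120°) eclipsed 3.6; H(240°)/H(240°) eclipsed 3.6 → 17.7 kJ/mol.
Et at 60° (staggered): NH2(0°)/Et(60°) gauche 2.9 → 2.9 kJ/mol.
Et at 120° (eclipsed): NH2(0°)/H(0°) eclipsed 6.9; H(120°)/Et(120°) eclipsed 6.9; H(240°)/H(240°) eclipsed 3.6 → 17.4 kJ/mol.
Et at 180° (staggered): no non-H gauche contacts → 0.0 kJ/mol.
Et at 240° (eclipsed): NH2(0°)/H(0°) eclipsed 6.9; H(120°)/H(120°) eclipsed 3.6; H(240°)/Et(240°) eclipsed 6.9 → 17.4 kJ/mol.
Et at 300° (staggered): NH2(0°)/Et(300°) gauche 2.9 → 2.9 kJ/mol.
Max at 0° (17.7 kJ/mol), min at 180° (0.0 kJ/mol); barrier = 17.7 kJ/mol.

17.7 kJ/mol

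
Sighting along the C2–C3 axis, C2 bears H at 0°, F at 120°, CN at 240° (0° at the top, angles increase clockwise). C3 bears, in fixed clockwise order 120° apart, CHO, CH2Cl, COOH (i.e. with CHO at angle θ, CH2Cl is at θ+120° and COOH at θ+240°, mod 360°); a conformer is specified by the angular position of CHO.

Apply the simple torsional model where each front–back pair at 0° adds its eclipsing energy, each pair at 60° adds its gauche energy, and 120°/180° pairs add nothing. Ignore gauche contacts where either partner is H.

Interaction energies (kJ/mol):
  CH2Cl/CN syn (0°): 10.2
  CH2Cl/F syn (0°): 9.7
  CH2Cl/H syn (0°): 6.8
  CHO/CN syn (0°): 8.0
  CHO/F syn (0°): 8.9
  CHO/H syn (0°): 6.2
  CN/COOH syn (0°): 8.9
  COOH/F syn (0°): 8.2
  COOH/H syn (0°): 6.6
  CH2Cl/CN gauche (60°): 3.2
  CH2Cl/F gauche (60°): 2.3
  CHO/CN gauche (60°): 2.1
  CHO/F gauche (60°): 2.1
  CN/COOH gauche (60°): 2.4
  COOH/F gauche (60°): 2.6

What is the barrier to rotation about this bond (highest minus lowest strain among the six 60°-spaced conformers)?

CHO at 0° is eclipsed. H at 0° is eclipsed with CHO at 0° (6.2); F at 120° is eclipsed with CH2Cl at 120° (9.7); CN at 240° is eclipsed with COOH at 240° (8.9). Total 24.8 kJ/mol.
CHO at 60° is staggered. F at 120° is gauche with CHO at 60° (2.1); F at 120° is gauche with CH2Cl at 180° (2.3); CN at 240° is gauche with CH2Cl at 180° (3.2); CN at 240° is gauche with COOH at 300° (2.4). Total 10.0 kJ/mol.
CHO at 120° is eclipsed. H at 0° is eclipsed with COOH at 0° (6.6); F at 120° is eclipsed with CHO at 120° (8.9); CN at 240° is eclipsed with CH2Cl at 240° (10.2). Total 25.7 kJ/mol.
CHO at 180° is staggered. F at 120° is gauche with CHO at 180° (2.1); F at 120° is gauche with COOH at 60° (2.6); CN at 240° is gauche with CHO at 180° (2.1); CN at 240° is gauche with CH2Cl at 300° (3.2). Total 10.0 kJ/mol.
CHO at 240° is eclipsed. H at 0° is eclipsed with CH2Cl at 0° (6.8); F at 120° is eclipsed with COOH at 120° (8.2); CN at 240° is eclipsed with CHO at 240° (8.0). Total 23.0 kJ/mol.
CHO at 300° is staggered. F at 120° is gauche with CH2Cl at 60° (2.3); F at 120° is gauche with COOH at 180° (2.6); CN at 240° is gauche with CHO at 300° (2.1); CN at 240° is gauche with COOH at 180° (2.4). Total 9.4 kJ/mol.
Max at 120° (25.7 kJ/mol), min at 300° (9.4 kJ/mol); barrier = 16.3 kJ/mol.

16.3 kJ/mol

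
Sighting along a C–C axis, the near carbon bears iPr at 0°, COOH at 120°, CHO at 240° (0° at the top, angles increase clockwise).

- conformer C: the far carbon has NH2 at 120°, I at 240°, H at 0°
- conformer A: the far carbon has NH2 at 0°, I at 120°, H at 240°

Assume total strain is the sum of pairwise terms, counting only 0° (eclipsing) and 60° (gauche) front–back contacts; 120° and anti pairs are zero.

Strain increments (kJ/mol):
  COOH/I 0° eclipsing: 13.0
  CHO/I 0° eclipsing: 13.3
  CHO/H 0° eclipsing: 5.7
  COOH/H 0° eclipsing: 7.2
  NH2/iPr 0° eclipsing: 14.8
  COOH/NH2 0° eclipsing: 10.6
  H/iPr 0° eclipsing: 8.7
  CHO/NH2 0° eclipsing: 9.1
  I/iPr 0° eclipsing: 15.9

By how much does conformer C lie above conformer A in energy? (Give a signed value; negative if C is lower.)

-0.9 kJ/mol

C (eclipsed): iPr(0°)/H(0°) eclipsed 8.7; COOH(120°)/NH2(120°) eclipsed 10.6; CHO(240°)/I(240°) eclipsed 13.3 → 32.6 kJ/mol.
A (eclipsed): iPr(0°)/NH2(0°) eclipsed 14.8; COOH(120°)/I(120°) eclipsed 13.0; CHO(240°)/H(240°) eclipsed 5.7 → 33.5 kJ/mol.
E(C) − E(A) = 32.6 − 33.5 = -0.9 kJ/mol.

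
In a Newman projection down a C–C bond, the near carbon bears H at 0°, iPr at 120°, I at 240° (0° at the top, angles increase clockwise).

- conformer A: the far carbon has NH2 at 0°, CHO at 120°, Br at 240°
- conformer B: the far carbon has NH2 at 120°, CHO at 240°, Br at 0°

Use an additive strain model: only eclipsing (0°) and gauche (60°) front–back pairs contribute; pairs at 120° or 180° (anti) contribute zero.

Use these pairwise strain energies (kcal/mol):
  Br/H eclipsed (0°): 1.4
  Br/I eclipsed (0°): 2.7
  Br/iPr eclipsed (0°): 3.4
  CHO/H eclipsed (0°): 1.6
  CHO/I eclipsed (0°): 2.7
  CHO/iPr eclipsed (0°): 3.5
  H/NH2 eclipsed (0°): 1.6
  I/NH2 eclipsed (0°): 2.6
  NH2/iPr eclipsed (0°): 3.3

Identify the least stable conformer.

A

A is eclipsed. H at 0° is eclipsed with NH2 at 0° (1.6); iPr at 120° is eclipsed with CHO at 120° (3.5); I at 240° is eclipsed with Br at 240° (2.7). Total 7.8 kcal/mol.
B is eclipsed. H at 0° is eclipsed with Br at 0° (1.4); iPr at 120° is eclipsed with NH2 at 120° (3.3); I at 240° is eclipsed with CHO at 240° (2.7). Total 7.4 kcal/mol.
A has the highest total (7.8 kcal/mol).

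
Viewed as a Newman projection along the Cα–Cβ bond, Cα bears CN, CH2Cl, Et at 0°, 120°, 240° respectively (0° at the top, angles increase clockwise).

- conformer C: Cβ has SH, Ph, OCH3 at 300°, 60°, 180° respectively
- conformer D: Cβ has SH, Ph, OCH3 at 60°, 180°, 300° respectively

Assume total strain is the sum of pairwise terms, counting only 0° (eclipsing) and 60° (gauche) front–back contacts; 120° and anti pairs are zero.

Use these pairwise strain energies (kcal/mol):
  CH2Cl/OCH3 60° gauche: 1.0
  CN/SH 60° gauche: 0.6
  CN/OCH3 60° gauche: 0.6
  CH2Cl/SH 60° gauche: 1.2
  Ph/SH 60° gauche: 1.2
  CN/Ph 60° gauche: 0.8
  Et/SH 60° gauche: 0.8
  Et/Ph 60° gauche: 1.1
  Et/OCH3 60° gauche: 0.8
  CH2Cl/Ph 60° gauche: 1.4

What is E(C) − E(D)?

-0.3 kcal/mol

C is staggered. CN at 0° is gauche with SH at 300° (0.6); CN at 0° is gauche with Ph at 60° (0.8); CH2Cl at 120° is gauche with Ph at 60° (1.4); CH2Cl at 120° is gauche with OCH3 at 180° (1.0); Et at 240° is gauche with SH at 300° (0.8); Et at 240° is gauche with OCH3 at 180° (0.8). Total 5.4 kcal/mol.
D is staggered. CN at 0° is gauche with SH at 60° (0.6); CN at 0° is gauche with OCH3 at 300° (0.6); CH2Cl at 120° is gauche with SH at 60° (1.2); CH2Cl at 120° is gauche with Ph at 180° (1.4); Et at 240° is gauche with Ph at 180° (1.1); Et at 240° is gauche with OCH3 at 300° (0.8). Total 5.7 kcal/mol.
E(C) − E(D) = 5.4 − 5.7 = -0.3 kcal/mol.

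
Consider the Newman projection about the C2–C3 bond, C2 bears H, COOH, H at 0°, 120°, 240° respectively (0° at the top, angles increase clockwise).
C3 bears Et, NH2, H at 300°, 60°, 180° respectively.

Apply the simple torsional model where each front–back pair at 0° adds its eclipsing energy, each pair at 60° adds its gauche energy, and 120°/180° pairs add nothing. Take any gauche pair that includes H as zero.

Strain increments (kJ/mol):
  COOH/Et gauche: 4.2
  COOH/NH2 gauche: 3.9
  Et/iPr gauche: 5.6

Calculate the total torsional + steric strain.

This conformer is staggered. COOH at 120° is gauche with NH2 at 60° (3.9). Total 3.9 kJ/mol.

3.9 kJ/mol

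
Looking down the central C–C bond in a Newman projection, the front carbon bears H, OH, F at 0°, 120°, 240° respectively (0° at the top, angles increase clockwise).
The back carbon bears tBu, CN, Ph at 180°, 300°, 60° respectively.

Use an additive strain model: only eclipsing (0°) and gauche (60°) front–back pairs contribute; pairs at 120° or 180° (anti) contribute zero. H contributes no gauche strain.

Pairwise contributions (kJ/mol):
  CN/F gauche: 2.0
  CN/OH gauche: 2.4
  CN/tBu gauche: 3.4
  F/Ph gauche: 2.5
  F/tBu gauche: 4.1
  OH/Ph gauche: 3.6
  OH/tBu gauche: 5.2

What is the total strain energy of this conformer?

This conformer (staggered): OH(120°)/tBu(180°) gauche 5.2; OH(120°)/Ph(60°) gauche 3.6; F(240°)/tBu(180°) gauche 4.1; F(240°)/CN(300°) gauche 2.0 → 14.9 kJ/mol.

14.9 kJ/mol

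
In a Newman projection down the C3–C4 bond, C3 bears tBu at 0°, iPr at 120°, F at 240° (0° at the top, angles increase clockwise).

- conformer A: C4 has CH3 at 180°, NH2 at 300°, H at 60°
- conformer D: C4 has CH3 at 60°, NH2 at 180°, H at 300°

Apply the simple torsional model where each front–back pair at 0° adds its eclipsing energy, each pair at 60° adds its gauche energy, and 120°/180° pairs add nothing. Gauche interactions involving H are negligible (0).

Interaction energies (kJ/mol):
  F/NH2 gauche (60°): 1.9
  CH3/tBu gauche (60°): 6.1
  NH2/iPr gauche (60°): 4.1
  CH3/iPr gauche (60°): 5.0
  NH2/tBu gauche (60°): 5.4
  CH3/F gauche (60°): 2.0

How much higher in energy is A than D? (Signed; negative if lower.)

-2.8 kJ/mol

A (staggered): tBu–NH2 gauche, iPr–CH3 gauche, F–CH3 gauche, F–NH2 gauche; 5.4 + 5.0 + 2.0 + 1.9 = 14.3 kJ/mol.
D (staggered): tBu–CH3 gauche, iPr–CH3 gauche, iPr–NH2 gauche, F–NH2 gauche; 6.1 + 5.0 + 4.1 + 1.9 = 17.1 kJ/mol.
E(A) − E(D) = 14.3 − 17.1 = -2.8 kJ/mol.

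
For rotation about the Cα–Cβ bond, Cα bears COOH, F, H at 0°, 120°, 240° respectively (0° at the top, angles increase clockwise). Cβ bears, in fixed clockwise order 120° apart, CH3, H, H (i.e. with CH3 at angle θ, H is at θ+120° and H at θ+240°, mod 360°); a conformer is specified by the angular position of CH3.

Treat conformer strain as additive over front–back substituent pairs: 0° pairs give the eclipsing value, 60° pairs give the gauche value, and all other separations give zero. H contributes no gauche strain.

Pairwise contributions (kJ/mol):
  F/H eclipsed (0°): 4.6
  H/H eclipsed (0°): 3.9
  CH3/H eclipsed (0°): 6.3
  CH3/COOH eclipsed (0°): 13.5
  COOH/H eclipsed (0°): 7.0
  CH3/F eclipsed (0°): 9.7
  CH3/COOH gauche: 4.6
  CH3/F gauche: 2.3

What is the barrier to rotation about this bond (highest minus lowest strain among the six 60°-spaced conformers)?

19.7 kJ/mol

CH3 at 0° (eclipsed): COOH–CH3 eclipsed, F–H eclipsed, H–H eclipsed; 13.5 + 4.6 + 3.9 = 22.0 kJ/mol.
CH3 at 60° (staggered): COOH–CH3 gauche, F–CH3 gauche; 4.6 + 2.3 = 6.9 kJ/mol.
CH3 at 120° (eclipsed): COOH–H eclipsed, F–CH3 eclipsed, H–H eclipsed; 7.0 + 9.7 + 3.9 = 20.6 kJ/mol.
CH3 at 180° (staggered): F–CH3 gauche; 2.3 = 2.3 kJ/mol.
CH3 at 240° (eclipsed): COOH–H eclipsed, F–H eclipsed, H–CH3 eclipsed; 7.0 + 4.6 + 6.3 = 17.9 kJ/mol.
CH3 at 300° (staggered): COOH–CH3 gauche; 4.6 = 4.6 kJ/mol.
Max at 0° (22.0 kJ/mol), min at 180° (2.3 kJ/mol); barrier = 19.7 kJ/mol.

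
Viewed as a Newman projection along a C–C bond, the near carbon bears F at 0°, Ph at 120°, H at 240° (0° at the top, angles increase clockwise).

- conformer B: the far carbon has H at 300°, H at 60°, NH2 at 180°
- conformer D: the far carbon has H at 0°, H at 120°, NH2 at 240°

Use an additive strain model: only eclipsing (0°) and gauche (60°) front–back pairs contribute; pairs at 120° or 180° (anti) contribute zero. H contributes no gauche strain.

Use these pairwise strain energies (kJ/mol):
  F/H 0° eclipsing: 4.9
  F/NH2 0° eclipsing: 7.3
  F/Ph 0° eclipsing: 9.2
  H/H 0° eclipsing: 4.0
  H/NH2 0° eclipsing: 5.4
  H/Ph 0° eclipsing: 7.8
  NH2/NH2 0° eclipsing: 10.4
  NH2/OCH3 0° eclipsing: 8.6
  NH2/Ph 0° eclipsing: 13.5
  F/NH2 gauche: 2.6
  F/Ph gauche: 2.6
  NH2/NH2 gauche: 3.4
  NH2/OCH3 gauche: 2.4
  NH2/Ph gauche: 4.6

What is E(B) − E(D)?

-13.5 kJ/mol

B (staggered): Ph–NH2 gauche; 4.6 = 4.6 kJ/mol.
D (eclipsed): F–H eclipsed, Ph–H eclipsed, H–NH2 eclipsed; 4.9 + 7.8 + 5.4 = 18.1 kJ/mol.
E(B) − E(D) = 4.6 − 18.1 = -13.5 kJ/mol.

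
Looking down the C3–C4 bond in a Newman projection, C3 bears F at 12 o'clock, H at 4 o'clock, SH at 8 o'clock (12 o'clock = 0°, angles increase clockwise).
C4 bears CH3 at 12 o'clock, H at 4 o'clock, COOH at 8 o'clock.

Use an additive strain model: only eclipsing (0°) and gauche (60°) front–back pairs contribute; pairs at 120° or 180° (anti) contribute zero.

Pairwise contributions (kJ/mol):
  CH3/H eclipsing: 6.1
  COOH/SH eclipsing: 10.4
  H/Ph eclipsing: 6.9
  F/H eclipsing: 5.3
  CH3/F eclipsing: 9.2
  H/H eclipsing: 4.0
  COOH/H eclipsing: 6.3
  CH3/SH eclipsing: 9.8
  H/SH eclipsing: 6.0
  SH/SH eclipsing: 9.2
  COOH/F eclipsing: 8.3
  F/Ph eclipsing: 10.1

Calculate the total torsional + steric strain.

This conformer (eclipsed): F–CH3 eclipsed, H–H eclipsed, SH–COOH eclipsed; 9.2 + 4.0 + 10.4 = 23.6 kJ/mol.

23.6 kJ/mol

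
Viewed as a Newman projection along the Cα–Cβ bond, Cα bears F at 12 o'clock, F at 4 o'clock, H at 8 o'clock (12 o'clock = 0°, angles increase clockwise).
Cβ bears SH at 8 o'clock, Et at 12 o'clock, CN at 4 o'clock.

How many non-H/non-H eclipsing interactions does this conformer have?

2

Non-H eclipsing pairs: F(0°)/Et(0°); F(120°)/CN(120°) — 2 interactions.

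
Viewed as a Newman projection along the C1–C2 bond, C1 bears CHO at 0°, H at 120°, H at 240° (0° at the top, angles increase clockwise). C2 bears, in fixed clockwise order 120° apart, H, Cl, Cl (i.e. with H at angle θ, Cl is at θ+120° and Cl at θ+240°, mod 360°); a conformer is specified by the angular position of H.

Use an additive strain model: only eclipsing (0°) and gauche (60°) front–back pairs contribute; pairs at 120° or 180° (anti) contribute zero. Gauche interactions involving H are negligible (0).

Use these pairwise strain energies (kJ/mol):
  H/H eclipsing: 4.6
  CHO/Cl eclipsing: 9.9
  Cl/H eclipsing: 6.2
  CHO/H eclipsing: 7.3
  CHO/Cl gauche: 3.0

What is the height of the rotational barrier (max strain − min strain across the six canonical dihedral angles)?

H at 0° (eclipsed): CHO(0°)/H(0°) eclipsed 7.3; H(120°)/Cl(120°) eclipsed 6.2; H(240°)/Cl(240°) eclipsed 6.2 → 19.7 kJ/mol.
H at 60° (staggered): CHO(0°)/Cl(300°) gauche 3.0 → 3.0 kJ/mol.
H at 120° (eclipsed): CHO(0°)/Cl(0°) eclipsed 9.9; H(120°)/H(120°) eclipsed 4.6; H(240°)/Cl(240°) eclipsed 6.2 → 20.7 kJ/mol.
H at 180° (staggered): CHO(0°)/Cl(300°) gauche 3.0; CHO(0°)/Cl(60°) gauche 3.0 → 6.0 kJ/mol.
H at 240° (eclipsed): CHO(0°)/Cl(0°) eclipsed 9.9; H(120°)/Cl(120°) eclipsed 6.2; H(240°)/H(240°) eclipsed 4.6 → 20.7 kJ/mol.
H at 300° (staggered): CHO(0°)/Cl(60°) gauche 3.0 → 3.0 kJ/mol.
Max at 120° (20.7 kJ/mol), min at 60° (3.0 kJ/mol); barrier = 17.7 kJ/mol.

17.7 kJ/mol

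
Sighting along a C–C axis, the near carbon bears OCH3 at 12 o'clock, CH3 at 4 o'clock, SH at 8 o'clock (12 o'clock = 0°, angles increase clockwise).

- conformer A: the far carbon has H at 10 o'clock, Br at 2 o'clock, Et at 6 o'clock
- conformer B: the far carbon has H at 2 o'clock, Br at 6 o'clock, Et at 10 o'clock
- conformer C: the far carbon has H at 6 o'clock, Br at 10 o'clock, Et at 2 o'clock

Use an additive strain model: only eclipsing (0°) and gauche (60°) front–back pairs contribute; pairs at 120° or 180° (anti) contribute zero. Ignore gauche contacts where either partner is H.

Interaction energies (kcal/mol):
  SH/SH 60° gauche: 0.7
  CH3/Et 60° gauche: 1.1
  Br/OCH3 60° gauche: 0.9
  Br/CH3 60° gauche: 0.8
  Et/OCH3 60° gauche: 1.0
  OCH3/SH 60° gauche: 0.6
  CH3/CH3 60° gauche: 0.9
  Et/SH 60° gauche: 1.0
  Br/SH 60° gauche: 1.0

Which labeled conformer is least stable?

A is staggered. OCH3 at 0° is gauche with Br at 60° (0.9); CH3 at 120° is gauche with Br at 60° (0.8); CH3 at 120° is gauche with Et at 180° (1.1); SH at 240° is gauche with Et at 180° (1.0). Total 3.8 kcal/mol.
B is staggered. OCH3 at 0° is gauche with Et at 300° (1.0); CH3 at 120° is gauche with Br at 180° (0.8); SH at 240° is gauche with Br at 180° (1.0); SH at 240° is gauche with Et at 300° (1.0). Total 3.8 kcal/mol.
C is staggered. OCH3 at 0° is gauche with Br at 300° (0.9); OCH3 at 0° is gauche with Et at 60° (1.0); CH3 at 120° is gauche with Et at 60° (1.1); SH at 240° is gauche with Br at 300° (1.0). Total 4.0 kcal/mol.
C has the highest total (4.0 kcal/mol).

C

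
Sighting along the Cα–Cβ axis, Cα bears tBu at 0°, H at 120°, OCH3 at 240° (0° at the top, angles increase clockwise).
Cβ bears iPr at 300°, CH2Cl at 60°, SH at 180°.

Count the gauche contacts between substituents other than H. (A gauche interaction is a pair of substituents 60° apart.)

4

Non-H gauche pairs: tBu(0°)/iPr(300°); tBu(0°)/CH2Cl(60°); OCH3(240°)/iPr(300°); OCH3(240°)/SH(180°) — 4 interactions.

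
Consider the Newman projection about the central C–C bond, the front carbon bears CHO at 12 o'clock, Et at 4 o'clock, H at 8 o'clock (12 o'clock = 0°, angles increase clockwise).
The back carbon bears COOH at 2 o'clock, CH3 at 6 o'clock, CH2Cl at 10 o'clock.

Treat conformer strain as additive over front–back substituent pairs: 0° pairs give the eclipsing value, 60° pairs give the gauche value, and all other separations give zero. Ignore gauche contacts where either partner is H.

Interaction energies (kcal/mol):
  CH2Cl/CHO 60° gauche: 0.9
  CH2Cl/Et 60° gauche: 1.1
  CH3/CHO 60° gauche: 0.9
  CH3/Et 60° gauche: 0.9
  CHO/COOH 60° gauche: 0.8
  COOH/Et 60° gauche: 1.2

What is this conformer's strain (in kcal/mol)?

This conformer (staggered): CHO–COOH gauche, CHO–CH2Cl gauche, Et–COOH gauche, Et–CH3 gauche; 0.8 + 0.9 + 1.2 + 0.9 = 3.8 kcal/mol.

3.8 kcal/mol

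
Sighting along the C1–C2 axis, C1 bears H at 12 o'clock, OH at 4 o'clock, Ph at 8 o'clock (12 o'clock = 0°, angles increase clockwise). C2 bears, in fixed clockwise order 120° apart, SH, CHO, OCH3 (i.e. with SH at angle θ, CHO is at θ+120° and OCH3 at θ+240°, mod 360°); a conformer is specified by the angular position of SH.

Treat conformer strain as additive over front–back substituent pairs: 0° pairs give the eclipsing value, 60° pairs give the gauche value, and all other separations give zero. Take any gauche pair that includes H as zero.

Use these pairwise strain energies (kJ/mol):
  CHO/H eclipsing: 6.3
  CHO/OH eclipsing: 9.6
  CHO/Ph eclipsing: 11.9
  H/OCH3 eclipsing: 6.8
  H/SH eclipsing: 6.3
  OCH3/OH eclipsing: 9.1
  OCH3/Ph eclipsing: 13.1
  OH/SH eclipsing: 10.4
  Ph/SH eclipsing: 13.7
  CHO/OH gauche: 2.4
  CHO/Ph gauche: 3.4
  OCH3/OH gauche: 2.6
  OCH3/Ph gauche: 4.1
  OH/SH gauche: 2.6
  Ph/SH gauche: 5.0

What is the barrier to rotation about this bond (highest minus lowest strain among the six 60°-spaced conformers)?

16.6 kJ/mol

SH at 0° (eclipsed): H–SH eclipsed, OH–CHO eclipsed, Ph–OCH3 eclipsed; 6.3 + 9.6 + 13.1 = 29.0 kJ/mol.
SH at 60° (staggered): OH–SH gauche, OH–CHO gauche, Ph–CHO gauche, Ph–OCH3 gauche; 2.6 + 2.4 + 3.4 + 4.1 = 12.5 kJ/mol.
SH at 120° (eclipsed): H–OCH3 eclipsed, OH–SH eclipsed, Ph–CHO eclipsed; 6.8 + 10.4 + 11.9 = 29.1 kJ/mol.
SH at 180° (staggered): OH–SH gauche, OH–OCH3 gauche, Ph–SH gauche, Ph–CHO gauche; 2.6 + 2.6 + 5.0 + 3.4 = 13.6 kJ/mol.
SH at 240° (eclipsed): H–CHO eclipsed, OH–OCH3 eclipsed, Ph–SH eclipsed; 6.3 + 9.1 + 13.7 = 29.1 kJ/mol.
SH at 300° (staggered): OH–CHO gauche, OH–OCH3 gauche, Ph–SH gauche, Ph–OCH3 gauche; 2.4 + 2.6 + 5.0 + 4.1 = 14.1 kJ/mol.
Max at 120° (29.1 kJ/mol), min at 60° (12.5 kJ/mol); barrier = 16.6 kJ/mol.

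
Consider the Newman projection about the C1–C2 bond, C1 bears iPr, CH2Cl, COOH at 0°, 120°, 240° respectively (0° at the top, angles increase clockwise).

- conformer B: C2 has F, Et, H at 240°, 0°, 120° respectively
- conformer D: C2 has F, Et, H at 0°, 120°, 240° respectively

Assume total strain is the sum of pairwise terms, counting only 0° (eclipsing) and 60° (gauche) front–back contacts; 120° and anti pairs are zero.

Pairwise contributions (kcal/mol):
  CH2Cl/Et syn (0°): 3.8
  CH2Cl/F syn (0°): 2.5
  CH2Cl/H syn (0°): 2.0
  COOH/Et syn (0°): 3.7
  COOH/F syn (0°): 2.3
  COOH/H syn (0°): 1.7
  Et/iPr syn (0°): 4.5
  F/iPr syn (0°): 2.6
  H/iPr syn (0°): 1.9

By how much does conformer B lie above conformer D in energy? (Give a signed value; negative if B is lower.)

+0.7 kcal/mol

B (eclipsed): iPr(0°)/Et(0°) eclipsed 4.5; CH2Cl(120°)/H(120°) eclipsed 2.0; COOH(240°)/F(240°) eclipsed 2.3 → 8.8 kcal/mol.
D (eclipsed): iPr(0°)/F(0°) eclipsed 2.6; CH2Cl(120°)/Et(120°) eclipsed 3.8; COOH(240°)/H(240°) eclipsed 1.7 → 8.1 kcal/mol.
E(B) − E(D) = 8.8 − 8.1 = +0.7 kcal/mol.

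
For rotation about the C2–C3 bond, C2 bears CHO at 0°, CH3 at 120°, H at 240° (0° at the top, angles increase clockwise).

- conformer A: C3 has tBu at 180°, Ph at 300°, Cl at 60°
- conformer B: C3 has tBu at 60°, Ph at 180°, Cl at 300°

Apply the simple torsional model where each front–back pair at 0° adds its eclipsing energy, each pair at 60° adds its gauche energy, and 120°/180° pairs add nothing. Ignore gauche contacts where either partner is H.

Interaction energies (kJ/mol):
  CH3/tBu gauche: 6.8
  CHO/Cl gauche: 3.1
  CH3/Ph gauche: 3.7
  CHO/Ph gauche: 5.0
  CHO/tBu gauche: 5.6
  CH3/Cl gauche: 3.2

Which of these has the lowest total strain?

A is staggered. CHO at 0° is gauche with Ph at 300° (5.0); CHO at 0° is gauche with Cl at 60° (3.1); CH3 at 120° is gauche with tBu at 180° (6.8); CH3 at 120° is gauche with Cl at 60° (3.2). Total 18.1 kJ/mol.
B is staggered. CHO at 0° is gauche with tBu at 60° (5.6); CHO at 0° is gauche with Cl at 300° (3.1); CH3 at 120° is gauche with tBu at 60° (6.8); CH3 at 120° is gauche with Ph at 180° (3.7). Total 19.2 kJ/mol.
A has the lowest total (18.1 kJ/mol).

A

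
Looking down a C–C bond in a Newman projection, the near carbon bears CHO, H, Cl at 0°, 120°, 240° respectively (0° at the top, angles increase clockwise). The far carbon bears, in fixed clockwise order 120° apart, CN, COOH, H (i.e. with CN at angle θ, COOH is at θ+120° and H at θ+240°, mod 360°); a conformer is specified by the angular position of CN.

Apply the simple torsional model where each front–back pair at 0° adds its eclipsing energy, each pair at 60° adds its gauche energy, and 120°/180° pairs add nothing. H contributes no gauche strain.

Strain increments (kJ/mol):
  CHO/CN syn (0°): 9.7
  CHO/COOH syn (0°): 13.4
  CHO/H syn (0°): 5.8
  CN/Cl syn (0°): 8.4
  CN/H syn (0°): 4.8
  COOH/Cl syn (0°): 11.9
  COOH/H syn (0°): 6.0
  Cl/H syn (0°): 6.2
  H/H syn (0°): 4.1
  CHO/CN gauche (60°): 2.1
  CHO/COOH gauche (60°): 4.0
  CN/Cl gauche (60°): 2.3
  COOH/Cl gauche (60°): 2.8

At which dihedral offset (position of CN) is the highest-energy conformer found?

CN at 0° (eclipsed): CHO–CN eclipsed, H–COOH eclipsed, Cl–H eclipsed; 9.7 + 6.0 + 6.2 = 21.9 kJ/mol.
CN at 60° (staggered): CHO–CN gauche, Cl–COOH gauche; 2.1 + 2.8 = 4.9 kJ/mol.
CN at 120° (eclipsed): CHO–H eclipsed, H–CN eclipsed, Cl–COOH eclipsed; 5.8 + 4.8 + 11.9 = 22.5 kJ/mol.
CN at 180° (staggered): CHO–COOH gauche, Cl–CN gauche, Cl–COOH gauche; 4.0 + 2.3 + 2.8 = 9.1 kJ/mol.
CN at 240° (eclipsed): CHO–COOH eclipsed, H–H eclipsed, Cl–CN eclipsed; 13.4 + 4.1 + 8.4 = 25.9 kJ/mol.
CN at 300° (staggered): CHO–CN gauche, CHO–COOH gauche, Cl–CN gauche; 2.1 + 4.0 + 2.3 = 8.4 kJ/mol.
The maximum (25.9 kJ/mol) occurs with CN at 240°.

240°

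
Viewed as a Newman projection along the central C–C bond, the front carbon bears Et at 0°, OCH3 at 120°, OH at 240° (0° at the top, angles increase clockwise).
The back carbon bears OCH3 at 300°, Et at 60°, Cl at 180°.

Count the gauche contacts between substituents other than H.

Non-H gauche pairs: Et(0°)/OCH3(300°); Et(0°)/Et(60°); OCH3(120°)/Et(60°); OCH3(120°)/Cl(180°); OH(240°)/OCH3(300°); OH(240°)/Cl(180°) — 6 interactions.

6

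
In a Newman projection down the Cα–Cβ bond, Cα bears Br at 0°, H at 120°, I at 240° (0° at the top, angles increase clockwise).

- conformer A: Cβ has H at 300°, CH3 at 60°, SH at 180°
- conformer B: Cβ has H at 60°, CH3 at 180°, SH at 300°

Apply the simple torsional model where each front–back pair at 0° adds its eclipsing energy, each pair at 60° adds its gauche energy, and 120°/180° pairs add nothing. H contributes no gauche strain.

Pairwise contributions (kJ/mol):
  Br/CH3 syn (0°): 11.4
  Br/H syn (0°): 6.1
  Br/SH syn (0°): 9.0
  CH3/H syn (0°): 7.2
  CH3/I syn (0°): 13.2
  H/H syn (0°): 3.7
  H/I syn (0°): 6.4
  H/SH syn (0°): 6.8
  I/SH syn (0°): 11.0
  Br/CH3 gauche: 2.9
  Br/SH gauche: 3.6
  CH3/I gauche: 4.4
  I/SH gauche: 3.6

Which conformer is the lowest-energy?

A

A (staggered): Br(0°)/CH3(60°) gauche 2.9; I(240°)/SH(180°) gauche 3.6 → 6.5 kJ/mol.
B (staggered): Br(0°)/SH(300°) gauche 3.6; I(240°)/CH3(180°) gauche 4.4; I(240°)/SH(300°) gauche 3.6 → 11.6 kJ/mol.
A has the lowest total (6.5 kJ/mol).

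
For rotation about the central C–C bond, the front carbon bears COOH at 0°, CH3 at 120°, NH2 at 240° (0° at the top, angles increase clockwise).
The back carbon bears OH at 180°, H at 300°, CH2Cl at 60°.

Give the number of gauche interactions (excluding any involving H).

4

Non-H gauche pairs: COOH(0°)/CH2Cl(60°); CH3(120°)/OH(180°); CH3(120°)/CH2Cl(60°); NH2(240°)/OH(180°) — 4 interactions.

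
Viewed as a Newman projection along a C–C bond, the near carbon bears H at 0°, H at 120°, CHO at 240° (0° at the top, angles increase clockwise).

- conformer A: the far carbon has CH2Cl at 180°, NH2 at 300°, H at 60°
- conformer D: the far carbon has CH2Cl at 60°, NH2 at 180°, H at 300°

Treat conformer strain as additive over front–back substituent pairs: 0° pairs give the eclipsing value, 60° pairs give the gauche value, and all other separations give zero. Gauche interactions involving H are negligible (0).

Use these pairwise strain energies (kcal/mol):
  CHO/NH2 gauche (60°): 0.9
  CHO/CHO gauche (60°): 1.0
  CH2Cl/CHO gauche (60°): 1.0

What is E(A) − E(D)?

+1.0 kcal/mol

A (staggered): CHO(240°)/CH2Cl(180°) gauche 1.0; CHO(240°)/NH2(300°) gauche 0.9 → 1.9 kcal/mol.
D (staggered): CHO(240°)/NH2(180°) gauche 0.9 → 0.9 kcal/mol.
E(A) − E(D) = 1.9 − 0.9 = +1.0 kcal/mol.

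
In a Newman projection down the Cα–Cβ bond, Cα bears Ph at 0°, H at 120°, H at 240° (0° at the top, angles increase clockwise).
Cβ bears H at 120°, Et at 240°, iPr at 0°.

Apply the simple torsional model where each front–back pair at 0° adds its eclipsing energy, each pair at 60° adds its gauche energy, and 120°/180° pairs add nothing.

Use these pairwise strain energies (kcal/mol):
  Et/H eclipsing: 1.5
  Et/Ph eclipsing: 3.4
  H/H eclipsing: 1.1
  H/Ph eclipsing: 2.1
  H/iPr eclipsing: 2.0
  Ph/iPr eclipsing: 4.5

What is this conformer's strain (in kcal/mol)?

7.1 kcal/mol

This conformer (eclipsed): Ph–iPr eclipsed, H–H eclipsed, H–Et eclipsed; 4.5 + 1.1 + 1.5 = 7.1 kcal/mol.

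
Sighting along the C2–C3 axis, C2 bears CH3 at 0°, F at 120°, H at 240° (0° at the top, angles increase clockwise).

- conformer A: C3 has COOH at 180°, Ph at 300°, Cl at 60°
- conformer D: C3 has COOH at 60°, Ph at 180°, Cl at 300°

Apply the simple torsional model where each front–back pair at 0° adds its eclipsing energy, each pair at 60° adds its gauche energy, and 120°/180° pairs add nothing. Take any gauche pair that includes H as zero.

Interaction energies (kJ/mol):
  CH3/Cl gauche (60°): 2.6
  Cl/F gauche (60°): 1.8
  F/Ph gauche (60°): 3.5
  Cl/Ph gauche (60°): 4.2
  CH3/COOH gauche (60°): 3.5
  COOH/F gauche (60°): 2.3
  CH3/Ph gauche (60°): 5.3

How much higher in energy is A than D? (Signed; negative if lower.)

+0.1 kJ/mol

A (staggered): CH3(0°)/Ph(300°) gauche 5.3; CH3(0°)/Cl(60°) gauche 2.6; F(120°)/COOH(180°) gauche 2.3; F(120°)/Cl(60°) gauche 1.8 → 12.0 kJ/mol.
D (staggered): CH3(0°)/COOH(60°) gauche 3.5; CH3(0°)/Cl(300°) gauche 2.6; F(120°)/COOH(60°) gauche 2.3; F(120°)/Ph(180°) gauche 3.5 → 11.9 kJ/mol.
E(A) − E(D) = 12.0 − 11.9 = +0.1 kJ/mol.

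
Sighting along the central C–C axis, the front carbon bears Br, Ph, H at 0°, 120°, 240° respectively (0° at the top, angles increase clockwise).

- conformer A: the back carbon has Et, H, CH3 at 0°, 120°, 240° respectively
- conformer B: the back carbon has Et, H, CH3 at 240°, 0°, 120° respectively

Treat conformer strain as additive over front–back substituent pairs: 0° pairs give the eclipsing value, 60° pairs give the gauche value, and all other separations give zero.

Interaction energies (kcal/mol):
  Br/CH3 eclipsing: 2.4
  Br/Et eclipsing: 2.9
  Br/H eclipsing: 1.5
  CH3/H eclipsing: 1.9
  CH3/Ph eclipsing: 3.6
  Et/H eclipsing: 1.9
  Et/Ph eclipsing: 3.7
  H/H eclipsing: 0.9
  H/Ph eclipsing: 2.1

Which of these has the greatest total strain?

A (eclipsed): Br(0°)/Et(0°) eclipsed 2.9; Ph(120°)/H(120°) eclipsed 2.1; H(240°)/CH3(240°) eclipsed 1.9 → 6.9 kcal/mol.
B (eclipsed): Br(0°)/H(0°) eclipsed 1.5; Ph(120°)/CH3(120°) eclipsed 3.6; H(240°)/Et(240°) eclipsed 1.9 → 7.0 kcal/mol.
B has the highest total (7.0 kcal/mol).

B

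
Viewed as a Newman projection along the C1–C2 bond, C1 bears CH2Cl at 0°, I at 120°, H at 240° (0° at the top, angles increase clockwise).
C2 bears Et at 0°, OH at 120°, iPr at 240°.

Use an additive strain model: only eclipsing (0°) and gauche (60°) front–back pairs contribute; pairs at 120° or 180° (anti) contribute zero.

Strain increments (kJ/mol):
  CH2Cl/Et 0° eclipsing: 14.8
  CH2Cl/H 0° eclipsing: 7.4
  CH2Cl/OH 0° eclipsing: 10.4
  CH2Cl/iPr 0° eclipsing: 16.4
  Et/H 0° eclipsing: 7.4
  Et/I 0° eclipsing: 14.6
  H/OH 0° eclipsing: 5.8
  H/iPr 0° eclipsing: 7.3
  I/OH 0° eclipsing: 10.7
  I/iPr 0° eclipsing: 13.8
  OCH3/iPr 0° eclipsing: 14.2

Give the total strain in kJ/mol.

32.8 kJ/mol

This conformer (eclipsed): CH2Cl–Et eclipsed, I–OH eclipsed, H–iPr eclipsed; 14.8 + 10.7 + 7.3 = 32.8 kJ/mol.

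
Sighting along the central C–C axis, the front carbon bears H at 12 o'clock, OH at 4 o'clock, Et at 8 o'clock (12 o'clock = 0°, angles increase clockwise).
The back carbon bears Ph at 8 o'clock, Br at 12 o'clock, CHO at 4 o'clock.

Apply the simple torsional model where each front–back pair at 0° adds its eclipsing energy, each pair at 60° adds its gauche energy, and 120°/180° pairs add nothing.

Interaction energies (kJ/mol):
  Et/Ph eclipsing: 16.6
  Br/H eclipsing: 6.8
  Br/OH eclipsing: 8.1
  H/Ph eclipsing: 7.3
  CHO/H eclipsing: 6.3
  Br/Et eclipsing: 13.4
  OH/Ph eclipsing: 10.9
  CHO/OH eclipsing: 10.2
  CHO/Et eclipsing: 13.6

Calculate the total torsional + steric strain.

This conformer (eclipsed): H(0°)/Br(0°) eclipsed 6.8; OH(120°)/CHO(120°) eclipsed 10.2; Et(240°)/Ph(240°) eclipsed 16.6 → 33.6 kJ/mol.

33.6 kJ/mol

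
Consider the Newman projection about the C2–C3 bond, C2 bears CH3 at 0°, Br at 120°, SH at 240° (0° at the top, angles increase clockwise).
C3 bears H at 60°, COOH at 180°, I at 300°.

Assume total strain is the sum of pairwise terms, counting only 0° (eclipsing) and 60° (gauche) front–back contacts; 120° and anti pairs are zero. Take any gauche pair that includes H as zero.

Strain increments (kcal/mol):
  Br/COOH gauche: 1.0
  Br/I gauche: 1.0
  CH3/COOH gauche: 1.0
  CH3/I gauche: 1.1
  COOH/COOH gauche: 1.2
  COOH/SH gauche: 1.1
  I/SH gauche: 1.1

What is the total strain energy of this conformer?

4.3 kcal/mol

This conformer (staggered): CH3(0°)/I(300°) gauche 1.1; Br(120°)/COOH(180°) gauche 1.0; SH(240°)/COOH(180°) gauche 1.1; SH(240°)/I(300°) gauche 1.1 → 4.3 kcal/mol.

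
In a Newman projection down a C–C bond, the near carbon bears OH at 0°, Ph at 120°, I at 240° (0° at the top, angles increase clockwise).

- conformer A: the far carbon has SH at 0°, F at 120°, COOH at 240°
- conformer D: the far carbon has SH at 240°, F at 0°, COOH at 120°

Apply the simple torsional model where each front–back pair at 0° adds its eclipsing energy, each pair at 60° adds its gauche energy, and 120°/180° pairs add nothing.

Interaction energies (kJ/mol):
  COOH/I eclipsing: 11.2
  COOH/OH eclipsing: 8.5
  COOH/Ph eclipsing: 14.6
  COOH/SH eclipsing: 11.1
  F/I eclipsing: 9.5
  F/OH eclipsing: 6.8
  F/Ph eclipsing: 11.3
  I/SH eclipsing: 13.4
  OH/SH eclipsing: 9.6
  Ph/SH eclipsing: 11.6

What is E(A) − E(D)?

A (eclipsed): OH(0°)/SH(0°) eclipsed 9.6; Ph(120°)/F(120°) eclipsed 11.3; I(240°)/COOH(240°) eclipsed 11.2 → 32.1 kJ/mol.
D (eclipsed): OH(0°)/F(0°) eclipsed 6.8; Ph(120°)/COOH(120°) eclipsed 14.6; I(240°)/SH(240°) eclipsed 13.4 → 34.8 kJ/mol.
E(A) − E(D) = 32.1 − 34.8 = -2.7 kJ/mol.

-2.7 kJ/mol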